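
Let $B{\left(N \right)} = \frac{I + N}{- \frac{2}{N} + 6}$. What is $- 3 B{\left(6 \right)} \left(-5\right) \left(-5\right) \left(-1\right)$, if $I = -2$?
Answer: $\frac{900}{17} \approx 52.941$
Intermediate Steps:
$B{\left(N \right)} = \frac{-2 + N}{6 - \frac{2}{N}}$ ($B{\left(N \right)} = \frac{-2 + N}{- \frac{2}{N} + 6} = \frac{-2 + N}{6 - \frac{2}{N}}$)
$- 3 B{\left(6 \right)} \left(-5\right) \left(-5\right) \left(-1\right) = - 3 \cdot \frac{1}{2} \cdot 6 \frac{1}{-1 + 3 \cdot 6} \left(-2 + 6\right) \left(-5\right) \left(-5\right) \left(-1\right) = - 3 \cdot \frac{1}{2} \cdot 6 \frac{1}{-1 + 18} \cdot 4 \cdot 25 \left(-1\right) = - 3 \cdot \frac{1}{2} \cdot 6 \cdot \frac{1}{17} \cdot 4 \left(-25\right) = \left(-3\right) \frac{12}{17} \left(-25\right) = \left(- \frac{36}{17}\right) \left(-25\right) = \frac{900}{17}$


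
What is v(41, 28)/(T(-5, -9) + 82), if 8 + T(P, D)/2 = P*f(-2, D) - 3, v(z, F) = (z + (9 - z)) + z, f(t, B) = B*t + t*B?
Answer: -1/6 ≈ -0.16667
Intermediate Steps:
f(t, B) = 2*B*t (f(t, B) = B*t + B*t = 2*B*t)
v(z, F) = 9 + z
T(P, D) = -22 - 8*D*P (T(P, D) = -16 + 2*(P*(2*D*(-2)) - 3) = -16 + 2*(P*(-4*D) - 3) = -16 + 2*(-4*D*P - 3) = -16 + 2*(-3 - 4*D*P) = -16 + (-6 - 8*D*P) = -22 - 8*D*P)
v(41, 28)/(T(-5, -9) + 82) = (9 + 41)/((-22 - 8*(-9)*(-5)) + 82) = 50/((-22 - 360) + 82) = 50/(-382 + 82) = 50/(-300) = -1/300*50 = -1/6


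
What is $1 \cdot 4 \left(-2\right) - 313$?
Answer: $-321$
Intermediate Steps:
$1 \cdot 4 \left(-2\right) - 313 = 4 \left(-2\right) - 313 = -8 - 313 = -321$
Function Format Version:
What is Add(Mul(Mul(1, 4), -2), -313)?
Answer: -321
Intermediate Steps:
Add(Mul(Mul(1, 4), -2), -313) = Add(Mul(4, -2), -313) = Add(-8, -313) = -321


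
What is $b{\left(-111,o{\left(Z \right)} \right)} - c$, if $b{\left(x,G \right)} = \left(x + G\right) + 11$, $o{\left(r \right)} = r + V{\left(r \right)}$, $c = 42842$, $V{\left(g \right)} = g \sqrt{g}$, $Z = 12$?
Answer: $-42930 + 24 \sqrt{3} \approx -42888.0$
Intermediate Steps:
$V{\left(g \right)} = g^{\frac{3}{2}}$
$o{\left(r \right)} = r + r^{\frac{3}{2}}$
$b{\left(x,G \right)} = 11 + G + x$ ($b{\left(x,G \right)} = \left(G + x\right) + 11 = 11 + G + x$)
$b{\left(-111,o{\left(Z \right)} \right)} - c = \left(11 + \left(12 + 12^{\frac{3}{2}}\right) - 111\right) - 42842 = \left(11 + \left(12 + 24 \sqrt{3}\right) - 111\right) - 42842 = \left(-88 + 24 \sqrt{3}\right) - 42842 = -42930 + 24 \sqrt{3}$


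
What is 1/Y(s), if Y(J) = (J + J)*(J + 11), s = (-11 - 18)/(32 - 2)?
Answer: -450/8729 ≈ -0.051552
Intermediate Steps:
s = -29/30 ≈ -0.96667
Y(J) = 2*J*(11 + J) (Y(J) = (2*J)*(11 + J) = 2*J*(11 + J))
1/Y(s) = 1/(2*(-29/30)*(11 - 29/30)) = 1/(2*(-29/30)*(301/30)) = 1/(-8729/450) = -450/8729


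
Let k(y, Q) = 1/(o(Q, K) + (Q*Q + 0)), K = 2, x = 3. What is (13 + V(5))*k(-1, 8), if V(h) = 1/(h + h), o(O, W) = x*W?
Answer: 131/700 ≈ 0.18714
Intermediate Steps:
o(O, W) = 3*W
V(h) = 1/(2*h)
k(y, Q) = 1/(6 + Q²) (k(y, Q) = 1/(3*2 + (Q*Q + 0)) = 1/(6 + (Q² + 0)) = 1/(6 + Q²))
(13 + V(5))*k(-1, 8) = (13 + (½)/5)/(6 + 8²) = (13 + (½)*(⅕))/(6 + 64) = (13 + ⅒)/70 = (131/10)*(1/70) = 131/700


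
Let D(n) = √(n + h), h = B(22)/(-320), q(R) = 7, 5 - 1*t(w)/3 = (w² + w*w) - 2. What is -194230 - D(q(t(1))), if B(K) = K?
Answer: -194230 - √11090/40 ≈ -1.9423e+5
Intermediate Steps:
t(w) = 21 - 6*w² (t(w) = 15 - 3*((w² + w*w) - 2) = 15 - 3*((w² + w²) - 2) = 15 - 3*(2*w² - 2) = 15 - 3*(-2 + 2*w²) = 15 + (6 - 6*w²) = 21 - 6*w²)
h = -11/160 (h = 22/(-320) = 22*(-1/320) = -11/160 ≈ -0.068750)
D(n) = √(-11/160 + n) (D(n) = √(n - 11/160) = √(-11/160 + n))
-194230 - D(q(t(1))) = -194230 - √(-110 + 1600*7)/40 = -194230 - √(-110 + 11200)/40 = -194230 - √11090/40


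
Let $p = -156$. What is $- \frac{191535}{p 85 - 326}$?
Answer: $\frac{191535}{13586} \approx 14.098$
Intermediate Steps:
$- \frac{191535}{p 85 - 326} = - \frac{191535}{\left(-156\right) 85 - 326} = - \frac{191535}{-13260 - 326} = - \frac{191535}{-13586} = \left(-191535\right) \left(- \frac{1}{13586}\right) = \frac{191535}{13586}$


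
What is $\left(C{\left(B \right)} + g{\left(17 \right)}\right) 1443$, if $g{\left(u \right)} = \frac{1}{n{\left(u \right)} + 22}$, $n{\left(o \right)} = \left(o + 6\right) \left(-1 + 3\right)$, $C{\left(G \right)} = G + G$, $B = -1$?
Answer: $- \frac{194805}{68} \approx -2864.8$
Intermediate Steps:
$C{\left(G \right)} = 2 G$
$n{\left(o \right)} = 12 + 2 o$ ($n{\left(o \right)} = \left(6 + o\right) 2 = 12 + 2 o$)
$g{\left(u \right)} = \frac{1}{34 + 2 u}$ ($g{\left(u \right)} = \frac{1}{\left(12 + 2 u\right) + 22} = \frac{1}{34 + 2 u}$)
$\left(C{\left(B \right)} + g{\left(17 \right)}\right) 1443 = \left(2 \left(-1\right) + \frac{1}{2 \left(17 + 17\right)}\right) 1443 = \left(-2 + \frac{1}{2 \cdot 34}\right) 1443 = \left(-2 + \frac{1}{2} \cdot \frac{1}{34}\right) 1443 = \left(-2 + \frac{1}{68}\right) 1443 = \left(- \frac{135}{68}\right) 1443 = - \frac{194805}{68}$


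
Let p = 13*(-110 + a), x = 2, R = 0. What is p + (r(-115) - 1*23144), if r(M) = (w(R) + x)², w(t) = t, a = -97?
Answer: -25831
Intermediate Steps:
p = -2691 (p = 13*(-110 - 97) = 13*(-207) = -2691)
r(M) = 4 (r(M) = (0 + 2)² = 2² = 4)
p + (r(-115) - 1*23144) = -2691 + (4 - 1*23144) = -2691 + (4 - 23144) = -2691 - 23140 = -25831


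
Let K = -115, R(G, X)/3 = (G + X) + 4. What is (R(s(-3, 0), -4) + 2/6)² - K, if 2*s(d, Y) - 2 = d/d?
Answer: 4981/36 ≈ 138.36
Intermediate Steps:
s(d, Y) = 3/2 (s(d, Y) = 1 + (d/d)/2 = 1 + (½)*1 = 1 + ½ = 3/2)
R(G, X) = 12 + 3*G + 3*X (R(G, X) = 3*((G + X) + 4) = 3*(4 + G + X) = 12 + 3*G + 3*X)
(R(s(-3, 0), -4) + 2/6)² - K = ((12 + 3*(3/2) + 3*(-4)) + 2/6)² - 1*(-115) = ((12 + 9/2 - 12) + 2*(⅙))² + 115 = (9/2 + ⅓)² + 115 = (29/6)² + 115 = 841/36 + 115 = 4981/36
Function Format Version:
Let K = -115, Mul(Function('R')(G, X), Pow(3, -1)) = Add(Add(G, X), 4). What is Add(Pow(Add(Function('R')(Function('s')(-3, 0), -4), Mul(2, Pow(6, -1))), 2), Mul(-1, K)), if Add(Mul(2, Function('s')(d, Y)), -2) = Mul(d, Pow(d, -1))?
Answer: Rational(4981, 36) ≈ 138.36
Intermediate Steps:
Function('s')(d, Y) = Rational(3, 2) (Function('s')(d, Y) = Add(1, Mul(Rational(1, 2), Mul(d, Pow(d, -1)))) = Add(1, Mul(Rational(1, 2), 1)) = Add(1, Rational(1, 2)) = Rational(3, 2))
Function('R')(G, X) = Add(12, Mul(3, G), Mul(3, X)) (Function('R')(G, X) = Mul(3, Add(Add(G, X), 4)) = Mul(3, Add(4, G, X)) = Add(12, Mul(3, G), Mul(3, X)))
Add(Pow(Add(Function('R')(Function('s')(-3, 0), -4), Mul(2, Pow(6, -1))), 2), Mul(-1, K)) = Add(Pow(Add(Add(12, Mul(3, Rational(3, 2)), Mul(3, -4)), Mul(2, Pow(6, -1))), 2), Mul(-1, -115)) = Add(Pow(Add(Add(12, Rational(9, 2), -12), Mul(2, Rational(1, 6))), 2), 115) = Add(Pow(Add(Rational(9, 2), Rational(1, 3)), 2), 115) = Add(Pow(Rational(29, 6), 2), 115) = Add(Rational(841, 36), 115) = Rational(4981, 36)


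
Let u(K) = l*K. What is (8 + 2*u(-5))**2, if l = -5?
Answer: 3364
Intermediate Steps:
u(K) = -5*K
(8 + 2*u(-5))**2 = (8 + 2*(-5*(-5)))**2 = (8 + 2*25)**2 = (8 + 50)**2 = 58**2 = 3364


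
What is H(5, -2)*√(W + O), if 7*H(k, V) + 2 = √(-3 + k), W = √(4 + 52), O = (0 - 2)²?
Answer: 2*√(2 + √14)*(1 - √2)/7 ≈ -0.28358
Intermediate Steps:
O = 4 (O = (-2)² = 4)
W = 2*√14 (W = √56 = 2*√14 ≈ 7.4833)
H(k, V) = -2/7 + √(-3 + k)/7
H(5, -2)*√(W + O) = (-2/7 + √(-3 + 5)/7)*√(2*√14 + 4) = (-2/7 + √2/7)*√(4 + 2*√14) = √(4 + 2*√14)*(-2/7 + √2/7)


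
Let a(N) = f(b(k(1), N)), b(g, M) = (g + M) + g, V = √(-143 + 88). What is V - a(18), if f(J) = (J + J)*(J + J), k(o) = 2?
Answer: -1936 + I*√55 ≈ -1936.0 + 7.4162*I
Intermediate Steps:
V = I*√55 (V = √(-55) = I*√55 ≈ 7.4162*I)
b(g, M) = M + 2*g (b(g, M) = (M + g) + g = M + 2*g)
f(J) = 4*J² (f(J) = (2*J)*(2*J) = 4*J²)
a(N) = 4*(4 + N)² (a(N) = 4*(N + 2*2)² = 4*(N + 4)² = 4*(4 + N)²)
V - a(18) = I*√55 - 4*(4 + 18)² = I*√55 - 4*22² = I*√55 - 4*484 = I*√55 - 1*1936 = I*√55 - 1936 = -1936 + I*√55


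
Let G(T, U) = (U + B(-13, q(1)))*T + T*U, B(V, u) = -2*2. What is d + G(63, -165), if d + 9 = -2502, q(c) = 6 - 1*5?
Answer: -23553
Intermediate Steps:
q(c) = 1 (q(c) = 6 - 5 = 1)
B(V, u) = -4
d = -2511 (d = -9 - 2502 = -2511)
G(T, U) = T*U + T*(-4 + U) (G(T, U) = (U - 4)*T + T*U = (-4 + U)*T + T*U = T*(-4 + U) + T*U = T*U + T*(-4 + U))
d + G(63, -165) = -2511 + 2*63*(-2 - 165) = -2511 + 2*63*(-167) = -2511 - 21042 = -23553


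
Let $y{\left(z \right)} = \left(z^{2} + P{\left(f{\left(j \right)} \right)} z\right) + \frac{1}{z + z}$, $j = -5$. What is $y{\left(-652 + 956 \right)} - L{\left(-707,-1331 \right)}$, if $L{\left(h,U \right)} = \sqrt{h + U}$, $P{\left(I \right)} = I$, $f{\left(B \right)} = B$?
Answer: $\frac{55264769}{608} - i \sqrt{2038} \approx 90896.0 - 45.144 i$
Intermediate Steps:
$L{\left(h,U \right)} = \sqrt{U + h}$
$y{\left(z \right)} = z^{2} + \frac{1}{2 z} - 5 z$ ($y{\left(z \right)} = \left(z^{2} - 5 z\right) + \frac{1}{z + z} = \left(z^{2} - 5 z\right) + \frac{1}{2 z} = z^{2} + \frac{1}{2 z} - 5 z$)
$y{\left(-652 + 956 \right)} - L{\left(-707,-1331 \right)} = \left(\left(-652 + 956\right)^{2} + \frac{1}{2 \left(-652 + 956\right)} - 5 \left(-652 + 956\right)\right) - \sqrt{-1331 - 707} = \left(304^{2} + \frac{1}{2 \cdot 304} - 1520\right) - \sqrt{-2038} = \left(92416 + \frac{1}{2} \cdot \frac{1}{304} - 1520\right) - i \sqrt{2038} = \left(92416 + \frac{1}{608} - 1520\right) - i \sqrt{2038} = \frac{55264769}{608} - i \sqrt{2038}$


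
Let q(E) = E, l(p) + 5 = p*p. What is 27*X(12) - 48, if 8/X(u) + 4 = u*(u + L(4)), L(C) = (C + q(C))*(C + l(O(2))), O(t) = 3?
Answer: -10842/227 ≈ -47.762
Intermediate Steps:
l(p) = -5 + p² (l(p) = -5 + p*p = -5 + p²)
L(C) = 2*C*(4 + C) (L(C) = (C + C)*(C + (-5 + 3²)) = (2*C)*(C + (-5 + 9)) = (2*C)*(C + 4) = (2*C)*(4 + C) = 2*C*(4 + C))
X(u) = 8/(-4 + u*(64 + u)) (X(u) = 8/(-4 + u*(u + 2*4*(4 + 4))) = 8/(-4 + u*(u + 2*4*8)) = 8/(-4 + u*(u + 64)) = 8/(-4 + u*(64 + u)))
27*X(12) - 48 = 27*(8/(-4 + 12² + 64*12)) - 48 = 27*(8/(-4 + 144 + 768)) - 48 = 27*(8/908) - 48 = 27*(8*(1/908)) - 48 = 27*(2/227) - 48 = 54/227 - 48 = -10842/227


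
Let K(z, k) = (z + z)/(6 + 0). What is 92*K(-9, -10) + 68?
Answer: -208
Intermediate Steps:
K(z, k) = z/3 (K(z, k) = (2*z)/6 = (2*z)*(1/6) = z/3)
92*K(-9, -10) + 68 = 92*((1/3)*(-9)) + 68 = 92*(-3) + 68 = -276 + 68 = -208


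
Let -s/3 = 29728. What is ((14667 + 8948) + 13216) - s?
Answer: 126015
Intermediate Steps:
s = -89184 (s = -3*29728 = -89184)
((14667 + 8948) + 13216) - s = ((14667 + 8948) + 13216) - 1*(-89184) = (23615 + 13216) + 89184 = 36831 + 89184 = 126015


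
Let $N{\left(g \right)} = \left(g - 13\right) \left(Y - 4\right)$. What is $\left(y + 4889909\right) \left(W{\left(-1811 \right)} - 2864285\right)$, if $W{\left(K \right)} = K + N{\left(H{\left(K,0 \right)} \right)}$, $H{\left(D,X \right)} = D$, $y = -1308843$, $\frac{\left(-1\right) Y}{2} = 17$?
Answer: $-10015468091744$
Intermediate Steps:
$Y = -34$ ($Y = \left(-2\right) 17 = -34$)
$N{\left(g \right)} = 494 - 38 g$ ($N{\left(g \right)} = \left(g - 13\right) \left(-34 - 4\right) = \left(-13 + g\right) \left(-38\right) = 494 - 38 g$)
$W{\left(K \right)} = 494 - 37 K$ ($W{\left(K \right)} = K - \left(-494 + 38 K\right) = 494 - 37 K$)
$\left(y + 4889909\right) \left(W{\left(-1811 \right)} - 2864285\right) = \left(-1308843 + 4889909\right) \left(\left(494 - -67007\right) - 2864285\right) = 3581066 \left(\left(494 + 67007\right) - 2864285\right) = 3581066 \left(67501 - 2864285\right) = 3581066 \left(-2796784\right) = -10015468091744$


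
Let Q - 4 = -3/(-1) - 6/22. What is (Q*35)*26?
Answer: 67340/11 ≈ 6121.8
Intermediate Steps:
Q = 74/11 (Q = 4 + (-3/(-1) - 6/22) = 4 + (-3*(-1) - 6*1/22) = 4 + (3 - 3/11) = 4 + 30/11 = 74/11 ≈ 6.7273)
(Q*35)*26 = ((74/11)*35)*26 = (2590/11)*26 = 67340/11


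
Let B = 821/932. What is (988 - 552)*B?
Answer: 89489/233 ≈ 384.07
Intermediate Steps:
B = 821/932 (B = 821*(1/932) = 821/932 ≈ 0.88090)
(988 - 552)*B = (988 - 552)*(821/932) = 436*(821/932) = 89489/233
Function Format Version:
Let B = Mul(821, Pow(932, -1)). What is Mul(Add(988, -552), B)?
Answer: Rational(89489, 233) ≈ 384.07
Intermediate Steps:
B = Rational(821, 932) (B = Mul(821, Rational(1, 932)) = Rational(821, 932) ≈ 0.88090)
Mul(Add(988, -552), B) = Mul(Add(988, -552), Rational(821, 932)) = Mul(436, Rational(821, 932)) = Rational(89489, 233)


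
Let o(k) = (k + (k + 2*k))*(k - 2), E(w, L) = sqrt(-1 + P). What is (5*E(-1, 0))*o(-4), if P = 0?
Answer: 480*I ≈ 480.0*I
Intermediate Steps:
E(w, L) = I (E(w, L) = sqrt(-1 + 0) = sqrt(-1) = I)
o(k) = 4*k*(-2 + k) (o(k) = (k + 3*k)*(-2 + k) = (4*k)*(-2 + k) = 4*k*(-2 + k))
(5*E(-1, 0))*o(-4) = (5*I)*(4*(-4)*(-2 - 4)) = (5*I)*(4*(-4)*(-6)) = (5*I)*96 = 480*I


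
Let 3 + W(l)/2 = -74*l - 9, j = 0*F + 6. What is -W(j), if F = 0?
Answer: 912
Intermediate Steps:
j = 6 (j = 0*0 + 6 = 0 + 6 = 6)
W(l) = -24 - 148*l (W(l) = -6 + 2*(-74*l - 9) = -6 + 2*(-9 - 74*l) = -6 + (-18 - 148*l) = -24 - 148*l)
-W(j) = -(-24 - 148*6) = -(-24 - 888) = -1*(-912) = 912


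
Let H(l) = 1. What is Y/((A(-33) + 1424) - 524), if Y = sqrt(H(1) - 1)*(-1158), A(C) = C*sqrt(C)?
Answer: 0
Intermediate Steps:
A(C) = C**(3/2)
Y = 0 (Y = sqrt(1 - 1)*(-1158) = sqrt(0)*(-1158) = 0*(-1158) = 0)
Y/((A(-33) + 1424) - 524) = 0/(((-33)**(3/2) + 1424) - 524) = 0/((-33*I*sqrt(33) + 1424) - 524) = 0/((1424 - 33*I*sqrt(33)) - 524) = 0/(900 - 33*I*sqrt(33)) = 0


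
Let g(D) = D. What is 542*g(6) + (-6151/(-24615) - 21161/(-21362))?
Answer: 1710637224437/525825630 ≈ 3253.2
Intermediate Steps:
542*g(6) + (-6151/(-24615) - 21161/(-21362)) = 542*6 + (-6151/(-24615) - 21161/(-21362)) = 3252 + (-6151*(-1/24615) - 21161*(-1/21362)) = 3252 + (6151/24615 + 21161/21362) = 3252 + 652275677/525825630 = 1710637224437/525825630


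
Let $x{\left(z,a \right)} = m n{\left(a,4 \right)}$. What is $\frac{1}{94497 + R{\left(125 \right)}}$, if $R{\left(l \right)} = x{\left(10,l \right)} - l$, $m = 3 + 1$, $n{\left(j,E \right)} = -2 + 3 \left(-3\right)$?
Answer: $\frac{1}{94328} \approx 1.0601 \cdot 10^{-5}$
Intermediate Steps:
$n{\left(j,E \right)} = -11$ ($n{\left(j,E \right)} = -2 - 9 = -11$)
$m = 4$
$x{\left(z,a \right)} = -44$ ($x{\left(z,a \right)} = 4 \left(-11\right) = -44$)
$R{\left(l \right)} = -44 - l$
$\frac{1}{94497 + R{\left(125 \right)}} = \frac{1}{94497 - 169} = \frac{1}{94328}$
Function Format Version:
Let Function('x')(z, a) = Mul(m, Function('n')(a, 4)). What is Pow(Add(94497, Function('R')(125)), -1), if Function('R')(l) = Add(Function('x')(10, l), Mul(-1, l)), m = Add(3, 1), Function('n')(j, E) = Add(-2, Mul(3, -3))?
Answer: Rational(1, 94328) ≈ 1.0601e-5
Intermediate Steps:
Function('n')(j, E) = -11 (Function('n')(j, E) = Add(-2, -9) = -11)
m = 4
Function('x')(z, a) = -44 (Function('x')(z, a) = Mul(4, -11) = -44)
Function('R')(l) = Add(-44, Mul(-1, l))
Pow(Add(94497, Function('R')(125)), -1) = Pow(Add(94497, Add(-44, Mul(-1, 125))), -1) = Pow(Add(94497, Add(-44, -125)), -1) = Pow(Add(94497, -169), -1) = Pow(94328, -1) = Rational(1, 94328)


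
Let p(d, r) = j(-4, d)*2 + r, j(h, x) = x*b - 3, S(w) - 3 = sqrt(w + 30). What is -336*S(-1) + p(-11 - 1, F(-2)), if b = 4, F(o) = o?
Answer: -1112 - 336*sqrt(29) ≈ -2921.4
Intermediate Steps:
S(w) = 3 + sqrt(30 + w) (S(w) = 3 + sqrt(w + 30) = 3 + sqrt(30 + w))
j(h, x) = -3 + 4*x (j(h, x) = x*4 - 3 = 4*x - 3 = -3 + 4*x)
p(d, r) = -6 + r + 8*d (p(d, r) = (-3 + 4*d)*2 + r = (-6 + 8*d) + r = -6 + r + 8*d)
-336*S(-1) + p(-11 - 1, F(-2)) = -336*(3 + sqrt(30 - 1)) + (-6 - 2 + 8*(-11 - 1)) = -336*(3 + sqrt(29)) + (-6 - 2 + 8*(-12)) = (-1008 - 336*sqrt(29)) + (-6 - 2 - 96) = (-1008 - 336*sqrt(29)) - 104 = -1112 - 336*sqrt(29)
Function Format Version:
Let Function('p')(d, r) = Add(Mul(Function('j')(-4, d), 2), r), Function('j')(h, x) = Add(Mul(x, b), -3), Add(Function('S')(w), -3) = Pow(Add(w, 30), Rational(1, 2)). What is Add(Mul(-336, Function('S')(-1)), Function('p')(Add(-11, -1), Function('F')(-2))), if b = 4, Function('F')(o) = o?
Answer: Add(-1112, Mul(-336, Pow(29, Rational(1, 2)))) ≈ -2921.4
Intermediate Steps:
Function('S')(w) = Add(3, Pow(Add(30, w), Rational(1, 2))) (Function('S')(w) = Add(3, Pow(Add(w, 30), Rational(1, 2))) = Add(3, Pow(Add(30, w), Rational(1, 2))))
Function('j')(h, x) = Add(-3, Mul(4, x)) (Function('j')(h, x) = Add(Mul(x, 4), -3) = Add(Mul(4, x), -3) = Add(-3, Mul(4, x)))
Function('p')(d, r) = Add(-6, r, Mul(8, d)) (Function('p')(d, r) = Add(Mul(Add(-3, Mul(4, d)), 2), r) = Add(Add(-6, Mul(8, d)), r) = Add(-6, r, Mul(8, d)))
Add(Mul(-336, Function('S')(-1)), Function('p')(Add(-11, -1), Function('F')(-2))) = Add(Mul(-336, Add(3, Pow(Add(30, -1), Rational(1, 2)))), Add(-6, -2, Mul(8, Add(-11, -1)))) = Add(Mul(-336, Add(3, Pow(29, Rational(1, 2)))), Add(-6, -2, Mul(8, -12))) = Add(Add(-1008, Mul(-336, Pow(29, Rational(1, 2)))), Add(-6, -2, -96)) = Add(Add(-1008, Mul(-336, Pow(29, Rational(1, 2)))), -104) = Add(-1112, Mul(-336, Pow(29, Rational(1, 2))))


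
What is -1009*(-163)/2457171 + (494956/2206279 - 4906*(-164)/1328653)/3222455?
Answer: 1553600336940100130042579/23211021087883665749948535 ≈ 0.066934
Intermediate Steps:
-1009*(-163)/2457171 + (494956/2206279 - 4906*(-164)/1328653)/3222455 = 164467*(1/2457171) + (494956*(1/2206279) + 804584*(1/1328653))*(1/3222455) = 164467/2457171 + (494956/2206279 + 804584/1328653)*(1/3222455) = 164467/2457171 + (2432761557204/2931379212187)*(1/3222455) = 164467/2457171 + 2432761557204/9446237599208059085 = 1553600336940100130042579/23211021087883665749948535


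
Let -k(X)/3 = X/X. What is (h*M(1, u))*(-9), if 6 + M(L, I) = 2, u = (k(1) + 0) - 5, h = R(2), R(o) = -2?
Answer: -72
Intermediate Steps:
k(X) = -3 (k(X) = -3*X/X = -3*1 = -3)
h = -2
u = -8 (u = (-3 + 0) - 5 = -3 - 5 = -8)
M(L, I) = -4 (M(L, I) = -6 + 2 = -4)
(h*M(1, u))*(-9) = -2*(-4)*(-9) = 8*(-9) = -72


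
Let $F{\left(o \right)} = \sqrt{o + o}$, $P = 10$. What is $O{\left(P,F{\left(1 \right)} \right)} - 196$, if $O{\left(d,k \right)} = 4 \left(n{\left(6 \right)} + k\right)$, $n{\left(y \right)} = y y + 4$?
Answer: $-36 + 4 \sqrt{2} \approx -30.343$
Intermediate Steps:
$n{\left(y \right)} = 4 + y^{2}$ ($n{\left(y \right)} = y^{2} + 4 = 4 + y^{2}$)
$F{\left(o \right)} = \sqrt{2} \sqrt{o}$ ($F{\left(o \right)} = \sqrt{2 o} = \sqrt{2} \sqrt{o}$)
$O{\left(d,k \right)} = 160 + 4 k$ ($O{\left(d,k \right)} = 4 \left(\left(4 + 6^{2}\right) + k\right) = 4 \left(\left(4 + 36\right) + k\right) = 4 \left(40 + k\right) = 160 + 4 k$)
$O{\left(P,F{\left(1 \right)} \right)} - 196 = \left(160 + 4 \sqrt{2} \sqrt{1}\right) - 196 = \left(160 + 4 \sqrt{2} \cdot 1\right) - 196 = \left(160 + 4 \sqrt{2}\right) - 196 = -36 + 4 \sqrt{2}$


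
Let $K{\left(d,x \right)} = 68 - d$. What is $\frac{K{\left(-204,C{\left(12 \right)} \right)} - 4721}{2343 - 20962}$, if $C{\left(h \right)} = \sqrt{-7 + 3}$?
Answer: $\frac{4449}{18619} \approx 0.23895$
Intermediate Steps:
$C{\left(h \right)} = 2 i$ ($C{\left(h \right)} = \sqrt{-4} = 2 i$)
$\frac{K{\left(-204,C{\left(12 \right)} \right)} - 4721}{2343 - 20962} = \frac{\left(68 - -204\right) - 4721}{2343 - 20962} = \frac{\left(68 + 204\right) - 4721}{-18619} = \left(272 - 4721\right) \left(- \frac{1}{18619}\right) = \left(-4449\right) \left(- \frac{1}{18619}\right) = \frac{4449}{18619}$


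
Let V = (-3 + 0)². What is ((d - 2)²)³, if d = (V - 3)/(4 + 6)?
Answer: 117649/15625 ≈ 7.5295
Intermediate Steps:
V = 9 (V = (-3)² = 9)
d = ⅗ (d = (9 - 3)/(4 + 6) = 6/10 = 6*(⅒) = ⅗ ≈ 0.60000)
((d - 2)²)³ = ((⅗ - 2)²)³ = ((-7/5)²)³ = (49/25)³ = 117649/15625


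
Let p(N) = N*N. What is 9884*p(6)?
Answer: 355824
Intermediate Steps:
p(N) = N²
9884*p(6) = 9884*6² = 9884*36 = 355824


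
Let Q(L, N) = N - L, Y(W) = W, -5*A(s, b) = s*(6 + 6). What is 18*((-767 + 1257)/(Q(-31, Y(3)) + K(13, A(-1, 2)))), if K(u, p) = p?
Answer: 3150/13 ≈ 242.31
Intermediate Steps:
A(s, b) = -12*s/5 (A(s, b) = -s*(6 + 6)/5 = -s*12/5 = -12*s/5)
18*((-767 + 1257)/(Q(-31, Y(3)) + K(13, A(-1, 2)))) = 18*((-767 + 1257)/((3 - 1*(-31)) - 12/5*(-1))) = 18*(490/((3 + 31) + 12/5)) = 18*(490/(34 + 12/5)) = 18*(490/(182/5)) = 18*(490*(5/182)) = 18*(175/13) = 3150/13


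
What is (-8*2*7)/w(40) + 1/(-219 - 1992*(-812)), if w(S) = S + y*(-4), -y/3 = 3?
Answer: -50269277/34111308 ≈ -1.4737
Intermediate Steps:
y = -9 (y = -3*3 = -9)
w(S) = 36 + S (w(S) = S - 9*(-4) = S + 36 = 36 + S)
(-8*2*7)/w(40) + 1/(-219 - 1992*(-812)) = (-8*2*7)/(36 + 40) + 1/(-219 - 1992*(-812)) = -16*7/76 - 1/812/(-2211) = -112*1/76 - 1/2211*(-1/812) = -28/19 + 1/1795332 = -50269277/34111308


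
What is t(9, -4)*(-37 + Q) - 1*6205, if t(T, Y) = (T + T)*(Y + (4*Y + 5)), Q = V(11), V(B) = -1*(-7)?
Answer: 1895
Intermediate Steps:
V(B) = 7
Q = 7
t(T, Y) = 2*T*(5 + 5*Y) (t(T, Y) = (2*T)*(Y + (5 + 4*Y)) = (2*T)*(5 + 5*Y) = 2*T*(5 + 5*Y))
t(9, -4)*(-37 + Q) - 1*6205 = (10*9*(1 - 4))*(-37 + 7) - 1*6205 = (10*9*(-3))*(-30) - 6205 = -270*(-30) - 6205 = 8100 - 6205 = 1895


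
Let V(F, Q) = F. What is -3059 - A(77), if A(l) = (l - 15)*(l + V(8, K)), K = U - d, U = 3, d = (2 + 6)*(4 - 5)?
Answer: -8329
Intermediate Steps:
d = -8 (d = 8*(-1) = -8)
K = 11 (K = 3 - 1*(-8) = 3 + 8 = 11)
A(l) = (-15 + l)*(8 + l) (A(l) = (l - 15)*(l + 8) = (-15 + l)*(8 + l))
-3059 - A(77) = -3059 - (-120 + 77² - 7*77) = -3059 - (-120 + 5929 - 539) = -3059 - 1*5270 = -3059 - 5270 = -8329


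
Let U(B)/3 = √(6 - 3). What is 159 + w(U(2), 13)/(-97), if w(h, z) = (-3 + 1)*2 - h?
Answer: 15427/97 + 3*√3/97 ≈ 159.09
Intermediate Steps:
U(B) = 3*√3 (U(B) = 3*√(6 - 3) = 3*√3)
w(h, z) = -4 - h (w(h, z) = -2*2 - h = -4 - h)
159 + w(U(2), 13)/(-97) = 159 + (-4 - 3*√3)/(-97) = 159 - (-4 - 3*√3)/97 = 159 + (4/97 + 3*√3/97) = 15427/97 + 3*√3/97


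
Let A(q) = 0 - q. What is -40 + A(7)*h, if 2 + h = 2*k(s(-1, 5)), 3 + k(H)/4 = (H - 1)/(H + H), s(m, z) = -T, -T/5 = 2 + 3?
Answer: 2878/25 ≈ 115.12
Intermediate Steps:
A(q) = -q
T = -25 (T = -5*(2 + 3) = -5*5 = -25)
s(m, z) = 25 (s(m, z) = -1*(-25) = 25)
k(H) = -12 + 2*(-1 + H)/H (k(H) = -12 + 4*((H - 1)/(H + H)) = -12 + 4*((-1 + H)/((2*H))) = -12 + 4*((-1 + H)*(1/(2*H))) = -12 + 4*((-1 + H)/(2*H)) = -12 + 2*(-1 + H)/H)
h = -554/25 (h = -2 + 2*(-10 - 2/25) = -2 + 2*(-252/25) = -2 - 504/25 = -554/25 ≈ -22.160)
-40 + A(7)*h = -40 - 1*7*(-554/25) = -40 - 7*(-554/25) = -40 + 3878/25 = 2878/25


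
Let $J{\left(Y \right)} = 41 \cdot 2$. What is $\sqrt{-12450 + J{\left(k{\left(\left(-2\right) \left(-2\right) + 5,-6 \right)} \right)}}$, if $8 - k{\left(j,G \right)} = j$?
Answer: $4 i \sqrt{773} \approx 111.21 i$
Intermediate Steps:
$k{\left(j,G \right)} = 8 - j$
$J{\left(Y \right)} = 82$
$\sqrt{-12450 + J{\left(k{\left(\left(-2\right) \left(-2\right) + 5,-6 \right)} \right)}} = \sqrt{-12450 + 82} = \sqrt{-12368} = 4 i \sqrt{773}$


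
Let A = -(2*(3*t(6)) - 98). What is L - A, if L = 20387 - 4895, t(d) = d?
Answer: 15430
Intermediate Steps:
L = 15492
A = 62 (A = -(2*(3*6) - 98) = -(2*18 - 98) = -(36 - 98) = -1*(-62) = 62)
L - A = 15492 - 1*62 = 15492 - 62 = 15430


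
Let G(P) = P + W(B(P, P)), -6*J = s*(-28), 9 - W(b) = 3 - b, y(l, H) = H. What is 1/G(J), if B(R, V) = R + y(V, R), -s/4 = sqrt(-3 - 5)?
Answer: 3/12562 + 28*I*sqrt(2)/6281 ≈ 0.00023882 + 0.0063044*I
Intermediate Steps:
s = -8*I*sqrt(2) (s = -4*sqrt(-3 - 5) = -8*I*sqrt(2) ≈ -11.314*I)
B(R, V) = 2*R (B(R, V) = R + R = 2*R)
W(b) = 6 + b (W(b) = 9 - (3 - b) = 9 + (-3 + b) = 6 + b)
J = -112*I*sqrt(2)/3 (J = -(-8*I*sqrt(2))*(-28)/6 = -112*I*sqrt(2)/3 ≈ -52.797*I)
G(P) = 6 + 3*P (G(P) = P + (6 + 2*P) = 6 + 3*P)
1/G(J) = 1/(6 + 3*(-112*I*sqrt(2)/3)) = 1/(6 - 112*I*sqrt(2))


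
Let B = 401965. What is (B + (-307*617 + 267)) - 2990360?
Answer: -2777547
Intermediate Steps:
(B + (-307*617 + 267)) - 2990360 = (401965 + (-307*617 + 267)) - 2990360 = (401965 + (-189419 + 267)) - 2990360 = (401965 - 189152) - 2990360 = 212813 - 2990360 = -2777547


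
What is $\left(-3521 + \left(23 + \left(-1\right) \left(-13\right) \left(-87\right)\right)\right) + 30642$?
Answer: $26013$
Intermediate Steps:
$\left(-3521 + \left(23 + \left(-1\right) \left(-13\right) \left(-87\right)\right)\right) + 30642 = \left(-3521 + \left(23 + 13 \left(-87\right)\right)\right) + 30642 = \left(-3521 + \left(23 - 1131\right)\right) + 30642 = \left(-3521 - 1108\right) + 30642 = -4629 + 30642 = 26013$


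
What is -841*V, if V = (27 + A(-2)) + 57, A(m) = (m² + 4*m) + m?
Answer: -65598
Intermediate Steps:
A(m) = m² + 5*m
V = 78 (V = (27 - 2*(5 - 2)) + 57 = (27 - 2*3) + 57 = (27 - 6) + 57 = 21 + 57 = 78)
-841*V = -841*78 = -65598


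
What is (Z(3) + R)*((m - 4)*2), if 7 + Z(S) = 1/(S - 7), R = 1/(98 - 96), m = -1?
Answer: 135/2 ≈ 67.500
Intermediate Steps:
R = 1/2 ≈ 0.50000
Z(S) = -7 + 1/(-7 + S) (Z(S) = -7 + 1/(S - 7) = -7 + 1/(-7 + S))
(Z(3) + R)*((m - 4)*2) = ((50 - 7*3)/(-7 + 3) + 1/2)*((-1 - 4)*2) = ((50 - 21)/(-4) + 1/2)*(-5*2) = (-1/4*29 + 1/2)*(-10) = (-29/4 + 1/2)*(-10) = -27/4*(-10) = 135/2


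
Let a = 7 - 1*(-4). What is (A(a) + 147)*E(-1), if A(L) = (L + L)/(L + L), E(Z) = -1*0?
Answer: 0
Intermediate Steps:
E(Z) = 0
a = 11 (a = 7 + 4 = 11)
A(L) = 1 (A(L) = (2*L)/((2*L)) = (2*L)*(1/(2*L)) = 1)
(A(a) + 147)*E(-1) = (1 + 147)*0 = 148*0 = 0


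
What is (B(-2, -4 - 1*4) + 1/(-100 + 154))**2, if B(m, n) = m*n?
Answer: 748225/2916 ≈ 256.59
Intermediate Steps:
(B(-2, -4 - 1*4) + 1/(-100 + 154))**2 = (-2*(-4 - 1*4) + 1/(-100 + 154))**2 = (-2*(-4 - 4) + 1/54)**2 = (-2*(-8) + 1/54)**2 = (16 + 1/54)**2 = (865/54)**2 = 748225/2916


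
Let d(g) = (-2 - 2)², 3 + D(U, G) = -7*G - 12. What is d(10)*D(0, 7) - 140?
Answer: -1164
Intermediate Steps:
D(U, G) = -15 - 7*G (D(U, G) = -3 + (-7*G - 12) = -3 + (-12 - 7*G) = -15 - 7*G)
d(g) = 16 (d(g) = (-4)² = 16)
d(10)*D(0, 7) - 140 = 16*(-15 - 7*7) - 140 = 16*(-15 - 49) - 140 = 16*(-64) - 140 = -1024 - 140 = -1164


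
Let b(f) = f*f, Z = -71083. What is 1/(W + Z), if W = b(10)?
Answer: -1/70983 ≈ -1.4088e-5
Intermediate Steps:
b(f) = f**2
W = 100 (W = 10**2 = 100)
1/(W + Z) = 1/(100 - 71083) = 1/(-70983) = -1/70983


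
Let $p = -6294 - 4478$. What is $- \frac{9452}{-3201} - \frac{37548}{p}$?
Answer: $\frac{55502023}{8620293} \approx 6.4385$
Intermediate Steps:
$p = -10772$
$- \frac{9452}{-3201} - \frac{37548}{p} = - \frac{9452}{-3201} - \frac{37548}{-10772} = \left(-9452\right) \left(- \frac{1}{3201}\right) - - \frac{9387}{2693} = \frac{9452}{3201} + \frac{9387}{2693} = \frac{55502023}{8620293}$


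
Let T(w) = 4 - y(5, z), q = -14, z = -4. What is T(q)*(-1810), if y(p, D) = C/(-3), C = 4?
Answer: -28960/3 ≈ -9653.3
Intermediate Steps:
y(p, D) = -4/3 (y(p, D) = 4/(-3) = 4*(-1/3) = -4/3)
T(w) = 16/3 (T(w) = 4 - 1*(-4/3) = 4 + 4/3 = 16/3)
T(q)*(-1810) = (16/3)*(-1810) = -28960/3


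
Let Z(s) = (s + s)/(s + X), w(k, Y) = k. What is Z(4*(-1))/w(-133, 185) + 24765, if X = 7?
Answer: 9881243/399 ≈ 24765.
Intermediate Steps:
Z(s) = 2*s/(7 + s) (Z(s) = (s + s)/(s + 7) = (2*s)/(7 + s) = 2*s/(7 + s))
Z(4*(-1))/w(-133, 185) + 24765 = (2*(4*(-1))/(7 + 4*(-1)))/(-133) + 24765 = (2*(-4)/(7 - 4))*(-1/133) + 24765 = (2*(-4)/3)*(-1/133) + 24765 = (2*(-4)*(1/3))*(-1/133) + 24765 = -8/3*(-1/133) + 24765 = 8/399 + 24765 = 9881243/399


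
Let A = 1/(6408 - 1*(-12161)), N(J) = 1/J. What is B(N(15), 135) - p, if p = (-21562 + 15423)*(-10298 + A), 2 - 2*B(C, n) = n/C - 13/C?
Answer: -1173938413045/18569 ≈ -6.3220e+7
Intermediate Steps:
B(C, n) = 1 + 13/(2*C) - n/(2*C) (B(C, n) = 1 - (n/C - 13/C)/2 = 1 - (-13/C + n/C)/2 = 1 + (13/(2*C) - n/(2*C)) = 1 + 13/(2*C) - n/(2*C))
A = 1/18569 (A = 1/(6408 + 12161) = 1/18569 ≈ 5.3853e-5)
p = 1173921440979/18569 (p = (-21562 + 15423)*(-10298 + 1/18569) = -6139*(-191223561/18569) = 1173921440979/18569 ≈ 6.3219e+7)
B(N(15), 135) - p = (13 - 1*135 + 2/15)/(2*(1/15)) - 1*1173921440979/18569 = (13 - 135 + 2*(1/15))/(2*(1/15)) - 1173921440979/18569 = (1/2)*15*(13 - 135 + 2/15) - 1173921440979/18569 = (1/2)*15*(-1828/15) - 1173921440979/18569 = -914 - 1173921440979/18569 = -1173938413045/18569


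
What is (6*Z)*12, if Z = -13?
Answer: -936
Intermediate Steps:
(6*Z)*12 = (6*(-13))*12 = -78*12 = -936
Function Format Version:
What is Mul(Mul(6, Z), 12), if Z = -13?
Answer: -936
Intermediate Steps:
Mul(Mul(6, Z), 12) = Mul(Mul(6, -13), 12) = Mul(-78, 12) = -936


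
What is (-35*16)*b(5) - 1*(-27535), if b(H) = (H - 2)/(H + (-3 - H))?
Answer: 28095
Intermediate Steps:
b(H) = ⅔ - H/3 (b(H) = (-2 + H)/(-3) = (-2 + H)*(-⅓) = ⅔ - H/3)
(-35*16)*b(5) - 1*(-27535) = (-35*16)*(⅔ - ⅓*5) - 1*(-27535) = -560*(⅔ - 5/3) + 27535 = -560*(-1) + 27535 = 560 + 27535 = 28095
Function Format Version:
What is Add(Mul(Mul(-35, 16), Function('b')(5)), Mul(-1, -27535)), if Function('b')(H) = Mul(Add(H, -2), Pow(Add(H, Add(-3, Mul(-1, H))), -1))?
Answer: 28095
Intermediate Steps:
Function('b')(H) = Add(Rational(2, 3), Mul(Rational(-1, 3), H)) (Function('b')(H) = Mul(Add(-2, H), Pow(-3, -1)) = Mul(Add(-2, H), Rational(-1, 3)) = Add(Rational(2, 3), Mul(Rational(-1, 3), H)))
Add(Mul(Mul(-35, 16), Function('b')(5)), Mul(-1, -27535)) = Add(Mul(Mul(-35, 16), Add(Rational(2, 3), Mul(Rational(-1, 3), 5))), Mul(-1, -27535)) = Add(Mul(-560, Add(Rational(2, 3), Rational(-5, 3))), 27535) = Add(Mul(-560, -1), 27535) = Add(560, 27535) = 28095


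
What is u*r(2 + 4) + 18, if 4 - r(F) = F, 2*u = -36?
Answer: 54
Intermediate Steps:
u = -18 (u = (1/2)*(-36) = -18)
r(F) = 4 - F
u*r(2 + 4) + 18 = -18*(4 - (2 + 4)) + 18 = -18*(4 - 1*6) + 18 = -18*(4 - 6) + 18 = -18*(-2) + 18 = 36 + 18 = 54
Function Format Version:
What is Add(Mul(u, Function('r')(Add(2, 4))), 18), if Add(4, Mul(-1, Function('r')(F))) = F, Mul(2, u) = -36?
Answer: 54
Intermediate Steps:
u = -18 (u = Mul(Rational(1, 2), -36) = -18)
Function('r')(F) = Add(4, Mul(-1, F))
Add(Mul(u, Function('r')(Add(2, 4))), 18) = Add(Mul(-18, Add(4, Mul(-1, Add(2, 4)))), 18) = Add(Mul(-18, Add(4, Mul(-1, 6))), 18) = Add(Mul(-18, Add(4, -6)), 18) = Add(Mul(-18, -2), 18) = Add(36, 18) = 54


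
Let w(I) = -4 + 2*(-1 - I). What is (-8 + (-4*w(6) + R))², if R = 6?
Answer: 4900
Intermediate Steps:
w(I) = -6 - 2*I (w(I) = -4 + (-2 - 2*I) = -6 - 2*I)
(-8 + (-4*w(6) + R))² = (-8 + (-4*(-6 - 2*6) + 6))² = (-8 + (-4*(-6 - 12) + 6))² = (-8 + (-4*(-18) + 6))² = (-8 + (72 + 6))² = (-8 + 78)² = 70² = 4900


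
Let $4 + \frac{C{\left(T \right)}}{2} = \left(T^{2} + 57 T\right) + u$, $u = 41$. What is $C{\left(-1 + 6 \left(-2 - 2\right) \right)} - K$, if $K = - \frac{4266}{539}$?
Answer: $- \frac{818248}{539} \approx -1518.1$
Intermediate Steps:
$C{\left(T \right)} = 74 + 2 T^{2} + 114 T$ ($C{\left(T \right)} = -8 + 2 \left(\left(T^{2} + 57 T\right) + 41\right) = -8 + 2 \left(41 + T^{2} + 57 T\right) = -8 + \left(82 + 2 T^{2} + 114 T\right) = 74 + 2 T^{2} + 114 T$)
$K = - \frac{4266}{539}$ ($K = \left(-4266\right) \frac{1}{539} = - \frac{4266}{539} \approx -7.9147$)
$C{\left(-1 + 6 \left(-2 - 2\right) \right)} - K = \left(74 + 2 \left(-1 + 6 \left(-2 - 2\right)\right)^{2} + 114 \left(-1 + 6 \left(-2 - 2\right)\right)\right) - - \frac{4266}{539} = \left(74 + 2 \left(-1 + 6 \left(-4\right)\right)^{2} + 114 \left(-1 + 6 \left(-4\right)\right)\right) + \frac{4266}{539} = \left(74 + 2 \left(-1 - 24\right)^{2} + 114 \left(-1 - 24\right)\right) + \frac{4266}{539} = \left(74 + 2 \left(-25\right)^{2} + 114 \left(-25\right)\right) + \frac{4266}{539} = \left(74 + 2 \cdot 625 - 2850\right) + \frac{4266}{539} = \left(74 + 1250 - 2850\right) + \frac{4266}{539} = -1526 + \frac{4266}{539} = - \frac{818248}{539}$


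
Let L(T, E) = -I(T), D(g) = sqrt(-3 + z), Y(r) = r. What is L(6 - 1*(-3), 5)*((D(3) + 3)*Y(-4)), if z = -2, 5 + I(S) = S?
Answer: 48 + 16*I*sqrt(5) ≈ 48.0 + 35.777*I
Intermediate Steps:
I(S) = -5 + S
D(g) = I*sqrt(5) (D(g) = sqrt(-3 - 2) = sqrt(-5) = I*sqrt(5))
L(T, E) = 5 - T (L(T, E) = -(-5 + T) = 5 - T)
L(6 - 1*(-3), 5)*((D(3) + 3)*Y(-4)) = (5 - (6 - 1*(-3)))*((I*sqrt(5) + 3)*(-4)) = (5 - (6 + 3))*((3 + I*sqrt(5))*(-4)) = (5 - 1*9)*(-12 - 4*I*sqrt(5)) = (5 - 9)*(-12 - 4*I*sqrt(5)) = -4*(-12 - 4*I*sqrt(5)) = 48 + 16*I*sqrt(5)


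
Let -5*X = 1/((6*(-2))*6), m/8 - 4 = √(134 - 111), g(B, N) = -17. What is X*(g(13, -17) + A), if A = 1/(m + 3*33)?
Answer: -133291/2824020 - √23/706005 ≈ -0.047206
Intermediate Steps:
m = 32 + 8*√23 (m = 32 + 8*√(134 - 111) = 32 + 8*√23 ≈ 70.367)
X = 1/360 (X = -1/(5*((6*(-2))*6)) = -1/(5*((-12*6))) = -⅕/(-72) = -⅕*(-1/72) = 1/360 ≈ 0.0027778)
A = 1/(131 + 8*√23) (A = 1/((32 + 8*√23) + 3*33) = 1/((32 + 8*√23) + 99) = 1/(131 + 8*√23) ≈ 0.0059043)
X*(g(13, -17) + A) = (-17 + (131/15689 - 8*√23/15689))/360 = (-266582/15689 - 8*√23/15689)/360 = -133291/2824020 - √23/706005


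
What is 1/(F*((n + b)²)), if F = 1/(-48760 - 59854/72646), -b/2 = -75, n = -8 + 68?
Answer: -1771139407/1601844300 ≈ -1.1057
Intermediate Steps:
n = 60
b = 150 (b = -2*(-75) = 150)
F = -36323/1771139407 (F = 1/(-48760 - 59854*1/72646) = 1/(-48760 - 29927/36323) = 1/(-1771139407/36323) = -36323/1771139407 ≈ -2.0508e-5)
1/(F*((n + b)²)) = 1/((-36323/1771139407)*((60 + 150)²)) = -1771139407/(36323*(210²)) = -1771139407/36323/44100 = -1771139407/36323*1/44100 = -1771139407/1601844300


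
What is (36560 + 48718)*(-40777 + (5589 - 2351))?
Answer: -3201250842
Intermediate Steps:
(36560 + 48718)*(-40777 + (5589 - 2351)) = 85278*(-40777 + 3238) = 85278*(-37539) = -3201250842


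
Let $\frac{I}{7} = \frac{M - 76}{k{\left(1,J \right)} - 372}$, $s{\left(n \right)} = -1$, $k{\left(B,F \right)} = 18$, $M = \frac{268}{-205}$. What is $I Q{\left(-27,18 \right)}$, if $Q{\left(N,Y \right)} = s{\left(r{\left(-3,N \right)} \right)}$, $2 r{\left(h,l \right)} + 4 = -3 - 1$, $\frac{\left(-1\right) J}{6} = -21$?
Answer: $- \frac{55468}{36285} \approx -1.5287$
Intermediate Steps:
$J = 126$ ($J = \left(-6\right) \left(-21\right) = 126$)
$M = - \frac{268}{205}$ ($M = 268 \left(- \frac{1}{205}\right) = - \frac{268}{205} \approx -1.3073$)
$r{\left(h,l \right)} = -4$ ($r{\left(h,l \right)} = -2 + \frac{-3 - 1}{2} = -2 + \frac{1}{2} \left(-4\right) = -2 - 2 = -4$)
$I = \frac{55468}{36285}$ ($I = 7 \frac{- \frac{268}{205} - 76}{18 - 372} = 7 \left(- \frac{15848}{205 \left(-354\right)}\right) = 7 \left(\left(- \frac{15848}{205}\right) \left(- \frac{1}{354}\right)\right) = 7 \cdot \frac{7924}{36285} = \frac{55468}{36285} \approx 1.5287$)
$Q{\left(N,Y \right)} = -1$
$I Q{\left(-27,18 \right)} = \frac{55468}{36285} \left(-1\right) = - \frac{55468}{36285}$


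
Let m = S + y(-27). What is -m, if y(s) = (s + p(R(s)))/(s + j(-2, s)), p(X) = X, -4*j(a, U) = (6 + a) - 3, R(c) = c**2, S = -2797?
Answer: 307681/109 ≈ 2822.8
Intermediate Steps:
j(a, U) = -3/4 - a/4 (j(a, U) = -((6 + a) - 3)/4 = -(3 + a)/4 = -3/4 - a/4)
y(s) = (s + s**2)/(-1/4 + s) (y(s) = (s + s**2)/(s + (-3/4 - 1/4*(-2))) = (s + s**2)/(s + (-3/4 + 1/2)) = (s + s**2)/(s - 1/4) = (s + s**2)/(-1/4 + s))
m = -307681/109 (m = -2797 + 4*(-27)*(1 - 27)/(-1 + 4*(-27)) = -2797 + 4*(-27)*(-26)/(-1 - 108) = -2797 + 4*(-27)*(-26)/(-109) = -2797 + 4*(-27)*(-1/109)*(-26) = -2797 - 2808/109 = -307681/109 ≈ -2822.8)
-m = -1*(-307681/109) = 307681/109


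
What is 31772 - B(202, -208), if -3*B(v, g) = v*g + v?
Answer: 17834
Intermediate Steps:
B(v, g) = -v/3 - g*v/3 (B(v, g) = -(v*g + v)/3 = -(g*v + v)/3 = -(v + g*v)/3 = -v/3 - g*v/3)
31772 - B(202, -208) = 31772 - (-1)*202*(1 - 208)/3 = 31772 - (-1)*202*(-207)/3 = 31772 - 1*13938 = 31772 - 13938 = 17834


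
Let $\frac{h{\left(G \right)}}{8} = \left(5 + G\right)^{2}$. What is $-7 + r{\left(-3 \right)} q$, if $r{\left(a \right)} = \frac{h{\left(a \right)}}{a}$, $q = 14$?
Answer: $- \frac{469}{3} \approx -156.33$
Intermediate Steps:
$h{\left(G \right)} = 8 \left(5 + G\right)^{2}$
$r{\left(a \right)} = \frac{8 \left(5 + a\right)^{2}}{a}$
$-7 + r{\left(-3 \right)} q = -7 + \frac{8 \left(5 - 3\right)^{2}}{-3} \cdot 14 = -7 + 8 \left(- \frac{1}{3}\right) 2^{2} \cdot 14 = -7 + 8 \left(- \frac{1}{3}\right) 4 \cdot 14 = -7 - \frac{448}{3} = - \frac{469}{3}$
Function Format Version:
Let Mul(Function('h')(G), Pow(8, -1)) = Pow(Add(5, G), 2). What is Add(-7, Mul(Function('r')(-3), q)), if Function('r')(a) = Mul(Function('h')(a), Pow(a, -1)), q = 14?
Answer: Rational(-469, 3) ≈ -156.33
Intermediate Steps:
Function('h')(G) = Mul(8, Pow(Add(5, G), 2))
Function('r')(a) = Mul(8, Pow(a, -1), Pow(Add(5, a), 2)) (Function('r')(a) = Mul(Mul(8, Pow(Add(5, a), 2)), Pow(a, -1)) = Mul(8, Pow(a, -1), Pow(Add(5, a), 2)))
Add(-7, Mul(Function('r')(-3), q)) = Add(-7, Mul(Mul(8, Pow(-3, -1), Pow(Add(5, -3), 2)), 14)) = Add(-7, Mul(Mul(8, Rational(-1, 3), Pow(2, 2)), 14)) = Add(-7, Mul(Mul(8, Rational(-1, 3), 4), 14)) = Add(-7, Mul(Rational(-32, 3), 14)) = Add(-7, Rational(-448, 3)) = Rational(-469, 3)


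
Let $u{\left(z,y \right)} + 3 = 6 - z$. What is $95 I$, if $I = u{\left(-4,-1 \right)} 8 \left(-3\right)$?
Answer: $-15960$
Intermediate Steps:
$u{\left(z,y \right)} = 3 - z$ ($u{\left(z,y \right)} = -3 - \left(-6 + z\right) = 3 - z$)
$I = -168$ ($I = \left(3 - -4\right) 8 \left(-3\right) = \left(3 + 4\right) 8 \left(-3\right) = 7 \cdot 8 \left(-3\right) = 56 \left(-3\right) = -168$)
$95 I = 95 \left(-168\right) = -15960$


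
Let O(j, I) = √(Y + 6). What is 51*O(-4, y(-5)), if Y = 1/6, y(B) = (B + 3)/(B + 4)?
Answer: 17*√222/2 ≈ 126.65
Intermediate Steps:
y(B) = (3 + B)/(4 + B)
Y = ⅙ ≈ 0.16667
O(j, I) = √222/6 (O(j, I) = √(⅙ + 6) = √(37/6) = √222/6)
51*O(-4, y(-5)) = 51*(√222/6) = 17*√222/2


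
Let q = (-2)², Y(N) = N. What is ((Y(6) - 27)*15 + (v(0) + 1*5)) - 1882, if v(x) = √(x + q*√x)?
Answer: -2192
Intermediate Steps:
q = 4
v(x) = √(x + 4*√x)
((Y(6) - 27)*15 + (v(0) + 1*5)) - 1882 = ((6 - 27)*15 + (√(0 + 4*√0) + 1*5)) - 1882 = (-21*15 + (√(0 + 4*0) + 5)) - 1882 = (-315 + (√(0 + 0) + 5)) - 1882 = (-315 + (√0 + 5)) - 1882 = (-315 + (0 + 5)) - 1882 = (-315 + 5) - 1882 = -310 - 1882 = -2192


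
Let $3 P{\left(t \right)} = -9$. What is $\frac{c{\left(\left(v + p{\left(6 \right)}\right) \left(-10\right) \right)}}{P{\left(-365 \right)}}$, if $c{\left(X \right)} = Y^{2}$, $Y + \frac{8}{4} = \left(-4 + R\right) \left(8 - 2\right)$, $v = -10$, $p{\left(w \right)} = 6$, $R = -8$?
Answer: $- \frac{5476}{3} \approx -1825.3$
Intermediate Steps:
$P{\left(t \right)} = -3$ ($P{\left(t \right)} = \frac{1}{3} \left(-9\right) = -3$)
$Y = -74$ ($Y = -2 + \left(-4 - 8\right) \left(8 - 2\right) = -2 - 72 = -74$)
$c{\left(X \right)} = 5476$ ($c{\left(X \right)} = \left(-74\right)^{2} = 5476$)
$\frac{c{\left(\left(v + p{\left(6 \right)}\right) \left(-10\right) \right)}}{P{\left(-365 \right)}} = \frac{5476}{-3} = 5476 \left(- \frac{1}{3}\right) = - \frac{5476}{3}$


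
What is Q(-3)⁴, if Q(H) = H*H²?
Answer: 531441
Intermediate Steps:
Q(H) = H³
Q(-3)⁴ = ((-3)³)⁴ = (-27)⁴ = 531441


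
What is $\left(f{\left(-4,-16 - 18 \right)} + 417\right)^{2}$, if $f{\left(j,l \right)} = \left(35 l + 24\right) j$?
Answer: $25816561$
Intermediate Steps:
$f{\left(j,l \right)} = j \left(24 + 35 l\right)$ ($f{\left(j,l \right)} = \left(24 + 35 l\right) j = j \left(24 + 35 l\right)$)
$\left(f{\left(-4,-16 - 18 \right)} + 417\right)^{2} = \left(- 4 \left(24 + 35 \left(-16 - 18\right)\right) + 417\right)^{2} = \left(- 4 \left(24 + 35 \left(-34\right)\right) + 417\right)^{2} = \left(- 4 \left(24 - 1190\right) + 417\right)^{2} = \left(\left(-4\right) \left(-1166\right) + 417\right)^{2} = \left(4664 + 417\right)^{2} = 5081^{2} = 25816561$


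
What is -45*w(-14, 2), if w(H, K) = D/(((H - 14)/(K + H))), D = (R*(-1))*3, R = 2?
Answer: 810/7 ≈ 115.71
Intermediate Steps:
D = -6 (D = (2*(-1))*3 = -2*3 = -6)
w(H, K) = -6*(H + K)/(-14 + H) (w(H, K) = -6*(K + H)/(H - 14) = -6*(H + K)/(-14 + H))
-45*w(-14, 2) = -270*(-1*(-14) - 1*2)/(-14 - 14) = -270*(14 - 2)/(-28) = -270*(-1)*12/28 = -45*(-18/7) = 810/7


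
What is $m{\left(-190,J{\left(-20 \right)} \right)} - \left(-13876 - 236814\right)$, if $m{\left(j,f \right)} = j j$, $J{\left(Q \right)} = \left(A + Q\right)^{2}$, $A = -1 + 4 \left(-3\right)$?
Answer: $286790$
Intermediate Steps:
$A = -13$ ($A = -1 - 12 = -13$)
$J{\left(Q \right)} = \left(-13 + Q\right)^{2}$
$m{\left(j,f \right)} = j^{2}$
$m{\left(-190,J{\left(-20 \right)} \right)} - \left(-13876 - 236814\right) = \left(-190\right)^{2} - \left(-13876 - 236814\right) = 36100 - -250690 = 36100 + 250690 = 286790$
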